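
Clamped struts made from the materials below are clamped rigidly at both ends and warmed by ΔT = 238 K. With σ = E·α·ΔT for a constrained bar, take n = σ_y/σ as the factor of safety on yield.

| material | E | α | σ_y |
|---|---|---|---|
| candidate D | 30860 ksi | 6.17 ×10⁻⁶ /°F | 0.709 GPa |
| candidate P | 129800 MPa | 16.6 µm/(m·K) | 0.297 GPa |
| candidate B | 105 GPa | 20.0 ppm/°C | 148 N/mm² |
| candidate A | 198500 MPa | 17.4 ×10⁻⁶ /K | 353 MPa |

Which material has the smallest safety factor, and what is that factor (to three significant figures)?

Converting E to GPa, α to ×10⁻⁶/K, σ_y to MPa, then σ and n for each:
  candidate D: E = 212.8, α = 11.1, σ_y = 709.0 → σ = 562 MPa, n = 1.26
  candidate P: E = 129.8, α = 16.6, σ_y = 297.0 → σ = 513 MPa, n = 0.579
  candidate B: E = 105.0, α = 20.0, σ_y = 148.0 → σ = 500 MPa, n = 0.296
  candidate A: E = 198.5, α = 17.4, σ_y = 353.0 → σ = 822 MPa, n = 0.429
The minimum is candidate B at n = 0.296.

candidate B, n = 0.296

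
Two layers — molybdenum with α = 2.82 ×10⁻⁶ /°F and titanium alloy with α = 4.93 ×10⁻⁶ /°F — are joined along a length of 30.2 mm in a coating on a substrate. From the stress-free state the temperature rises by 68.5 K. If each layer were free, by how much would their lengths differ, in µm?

molybdenum: α = 2.82×10⁻⁶/°F × 9/5 = 5.08×10⁻⁶/K.
titanium alloy: α = 4.93×10⁻⁶/°F × 9/5 = 8.87×10⁻⁶/K.
Δα = |5.08 − 8.87|×10⁻⁶/K = 3.80×10⁻⁶/K.
ΔL_mismatch = Δα·L·ΔT = 3.80×10⁻⁶ × 30.2 mm × 68.5 K = 7.86 µm.

7.86 µm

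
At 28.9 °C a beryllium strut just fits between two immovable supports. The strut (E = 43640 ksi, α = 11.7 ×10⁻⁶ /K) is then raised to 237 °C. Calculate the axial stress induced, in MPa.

733 MPa

E = 43640 ksi = 300.9 GPa.
ΔT = 208.1 K. Constrained thermal stress σ = E·α·ΔT = 300.9×10³ MPa × 11.7×10⁻⁶ × 208.1 = 733 MPa (compressive).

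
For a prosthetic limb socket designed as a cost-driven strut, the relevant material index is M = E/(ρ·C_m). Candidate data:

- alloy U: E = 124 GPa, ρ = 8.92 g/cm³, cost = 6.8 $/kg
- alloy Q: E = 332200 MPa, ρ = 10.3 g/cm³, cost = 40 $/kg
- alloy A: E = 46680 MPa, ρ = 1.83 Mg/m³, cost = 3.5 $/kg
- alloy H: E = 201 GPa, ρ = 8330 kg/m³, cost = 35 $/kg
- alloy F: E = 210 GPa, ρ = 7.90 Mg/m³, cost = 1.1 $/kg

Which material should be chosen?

alloy F

Putting every candidate on a common basis:
  alloy U: E = 124.0 GPa, ρ = 8920 kg/m³, cost = 6.800 $/kg
  alloy Q: E = 332.2 GPa, ρ = 10300 kg/m³, cost = 40.00 $/kg
  alloy A: E = 46.68 GPa, ρ = 1830 kg/m³, cost = 3.500 $/kg
  alloy H: E = 201.0 GPa, ρ = 8330 kg/m³, cost = 35.00 $/kg
  alloy F: E = 210.0 GPa, ρ = 7900 kg/m³, cost = 1.100 $/kg
  alloy F: M = 24.2 MN·m per $
  alloy A: M = 7.29 MN·m per $
  alloy U: M = 2.04 MN·m per $
  alloy Q: M = 0.806 MN·m per $
  alloy H: M = 0.689 MN·m per $
The maximum is for alloy F.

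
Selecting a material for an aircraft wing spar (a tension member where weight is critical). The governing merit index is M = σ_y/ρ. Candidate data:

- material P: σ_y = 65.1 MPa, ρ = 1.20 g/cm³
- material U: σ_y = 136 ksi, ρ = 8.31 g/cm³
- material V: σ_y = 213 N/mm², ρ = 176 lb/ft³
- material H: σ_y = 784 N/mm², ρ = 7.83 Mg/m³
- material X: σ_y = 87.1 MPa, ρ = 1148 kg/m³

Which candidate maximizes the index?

Putting every candidate on a common basis:
  material P: σ_y = 65.10 MPa, ρ = 1200 kg/m³
  material U: σ_y = 937.7 MPa, ρ = 8310 kg/m³
  material V: σ_y = 213.0 MPa, ρ = 2819 kg/m³
  material H: σ_y = 784.0 MPa, ρ = 7830 kg/m³
  material X: σ_y = 87.10 MPa, ρ = 1148 kg/m³
  material U: M = 113 kN·m/kg
  material H: M = 100 kN·m/kg
  material X: M = 75.9 kN·m/kg
  material V: M = 75.6 kN·m/kg
  material P: M = 54.2 kN·m/kg
Material U has the largest M.

material U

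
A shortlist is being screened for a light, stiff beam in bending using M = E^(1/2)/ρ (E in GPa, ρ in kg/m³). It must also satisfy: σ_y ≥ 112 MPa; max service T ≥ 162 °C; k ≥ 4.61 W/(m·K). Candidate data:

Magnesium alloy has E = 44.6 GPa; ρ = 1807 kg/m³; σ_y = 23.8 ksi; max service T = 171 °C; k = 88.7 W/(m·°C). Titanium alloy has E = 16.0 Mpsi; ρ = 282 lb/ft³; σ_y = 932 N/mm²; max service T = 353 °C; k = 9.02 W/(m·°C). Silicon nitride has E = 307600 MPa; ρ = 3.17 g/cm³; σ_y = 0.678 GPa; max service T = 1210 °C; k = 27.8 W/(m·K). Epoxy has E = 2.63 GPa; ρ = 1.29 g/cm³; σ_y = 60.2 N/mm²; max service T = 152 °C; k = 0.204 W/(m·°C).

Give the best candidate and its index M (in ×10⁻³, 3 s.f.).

Screen on constraints: σ_y ≥ 112 MPa; max service T ≥ 162 °C; k ≥ 4.61 W/(m·K). Survivors: magnesium alloy, titanium alloy, silicon nitride.
Convert each candidate to consistent units, then evaluate M:
  magnesium alloy: E = 44.60 GPa, ρ = 1807 kg/m³
  titanium alloy: E = 110.3 GPa, ρ = 4517 kg/m³
  silicon nitride: E = 307.6 GPa, ρ = 3170 kg/m³
  silicon nitride: M = 5.53×10⁻³
  magnesium alloy: M = 3.70×10⁻³
  titanium alloy: M = 2.33×10⁻³
Silicon nitride has the largest M.

silicon nitride, M = 5.53×10⁻³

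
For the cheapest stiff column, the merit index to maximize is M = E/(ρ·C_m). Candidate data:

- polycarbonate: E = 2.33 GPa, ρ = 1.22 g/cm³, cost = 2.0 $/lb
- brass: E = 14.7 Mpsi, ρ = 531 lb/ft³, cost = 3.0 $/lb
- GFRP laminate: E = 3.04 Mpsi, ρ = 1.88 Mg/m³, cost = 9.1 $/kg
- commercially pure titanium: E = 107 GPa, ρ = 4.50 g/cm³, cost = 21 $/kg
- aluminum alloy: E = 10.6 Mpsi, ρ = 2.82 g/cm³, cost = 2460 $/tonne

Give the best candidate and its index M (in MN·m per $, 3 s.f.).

aluminum alloy, M = 10.5 MN·m per $

Convert each candidate to consistent units, then evaluate M:
  polycarbonate: E = 2.330 GPa, ρ = 1220 kg/m³, cost = 4.409 $/kg
  brass: E = 101.4 GPa, ρ = 8506 kg/m³, cost = 6.614 $/kg
  GFRP laminate: E = 20.96 GPa, ρ = 1880 kg/m³, cost = 9.100 $/kg
  commercially pure titanium: E = 107.0 GPa, ρ = 4500 kg/m³, cost = 21.00 $/kg
  aluminum alloy: E = 73.08 GPa, ρ = 2820 kg/m³, cost = 2.460 $/kg
  aluminum alloy: M = 10.5 MN·m per $
  brass: M = 1.80 MN·m per $
  GFRP laminate: M = 1.23 MN·m per $
  commercially pure titanium: M = 1.13 MN·m per $
  polycarbonate: M = 0.433 MN·m per $
Highest index: aluminum alloy.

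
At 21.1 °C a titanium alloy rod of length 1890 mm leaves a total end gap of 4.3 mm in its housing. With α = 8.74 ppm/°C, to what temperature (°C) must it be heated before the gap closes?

α·L₀·ΔT = 4.3 mm ⇒ ΔT = 4.3 / (8.74×10⁻⁶ × 1890.0) = 260.3 K.
T = 21.1 + 260.3 = 281.4 °C.

281 °C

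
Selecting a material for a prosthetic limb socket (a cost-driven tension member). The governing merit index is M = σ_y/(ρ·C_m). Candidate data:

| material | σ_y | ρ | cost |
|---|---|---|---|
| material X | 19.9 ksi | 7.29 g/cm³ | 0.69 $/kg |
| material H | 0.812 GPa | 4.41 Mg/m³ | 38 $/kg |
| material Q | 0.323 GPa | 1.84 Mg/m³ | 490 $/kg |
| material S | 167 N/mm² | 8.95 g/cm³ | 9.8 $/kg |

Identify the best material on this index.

material X

After converting to SI:
  material X: σ_y = 137.2 MPa, ρ = 7290 kg/m³, cost = 0.6900 $/kg
  material H: σ_y = 812.0 MPa, ρ = 4410 kg/m³, cost = 38.00 $/kg
  material Q: σ_y = 323.0 MPa, ρ = 1840 kg/m³, cost = 490.0 $/kg
  material S: σ_y = 167.0 MPa, ρ = 8950 kg/m³, cost = 9.800 $/kg
  material X: M = 27.3 kN·m per $
  material H: M = 4.85 kN·m per $
  material S: M = 1.90 kN·m per $
  material Q: M = 0.358 kN·m per $
Highest index: material X.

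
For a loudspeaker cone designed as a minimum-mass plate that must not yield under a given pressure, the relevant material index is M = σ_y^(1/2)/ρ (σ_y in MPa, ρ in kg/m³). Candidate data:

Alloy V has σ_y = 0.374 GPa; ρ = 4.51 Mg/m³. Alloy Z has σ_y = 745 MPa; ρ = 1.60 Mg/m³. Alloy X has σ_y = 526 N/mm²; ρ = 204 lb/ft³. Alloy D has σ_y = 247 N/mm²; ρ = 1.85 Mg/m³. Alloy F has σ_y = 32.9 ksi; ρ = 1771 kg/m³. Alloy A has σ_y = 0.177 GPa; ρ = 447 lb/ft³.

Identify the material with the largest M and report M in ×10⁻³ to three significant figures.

alloy Z, M = 17.1×10⁻³

Putting every candidate on a common basis:
  alloy V: σ_y = 374.0 MPa, ρ = 4510 kg/m³
  alloy Z: σ_y = 745.0 MPa, ρ = 1600 kg/m³
  alloy X: σ_y = 526.0 MPa, ρ = 3268 kg/m³
  alloy D: σ_y = 247.0 MPa, ρ = 1850 kg/m³
  alloy F: σ_y = 226.8 MPa, ρ = 1771 kg/m³
  alloy A: σ_y = 177.0 MPa, ρ = 7160 kg/m³
  alloy Z: M = 17.1×10⁻³
  alloy F: M = 8.50×10⁻³
  alloy D: M = 8.50×10⁻³
  alloy X: M = 7.02×10⁻³
  alloy V: M = 4.29×10⁻³
  alloy A: M = 1.86×10⁻³
The maximum is for alloy Z.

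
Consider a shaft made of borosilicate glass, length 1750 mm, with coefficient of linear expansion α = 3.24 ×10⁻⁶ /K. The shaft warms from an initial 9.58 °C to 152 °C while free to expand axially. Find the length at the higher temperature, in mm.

1750.8 mm

ΔT = 152 − 9.58 = 142.4 K.
ΔL = α·L₀·ΔT = 3.24×10⁻⁶ × 1750 mm × 142.4 K = 0.808 mm.
L = L₀ + ΔL = 1750 + 0.808 = 1750.8 mm.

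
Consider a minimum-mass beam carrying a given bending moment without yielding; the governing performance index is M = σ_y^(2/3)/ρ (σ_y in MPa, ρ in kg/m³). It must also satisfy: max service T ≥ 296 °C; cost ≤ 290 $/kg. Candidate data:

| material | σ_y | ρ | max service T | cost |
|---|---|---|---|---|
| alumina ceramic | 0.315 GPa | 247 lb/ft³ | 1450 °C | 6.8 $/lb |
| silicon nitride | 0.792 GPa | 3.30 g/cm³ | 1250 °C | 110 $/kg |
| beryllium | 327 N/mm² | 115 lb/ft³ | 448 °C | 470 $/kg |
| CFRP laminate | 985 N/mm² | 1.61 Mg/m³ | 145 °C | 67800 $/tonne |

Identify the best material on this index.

Screen on constraints: max service T ≥ 296 °C; cost ≤ 290 $/kg. Survivors: alumina ceramic, silicon nitride.
Normalizing units and computing the index:
  alumina ceramic: σ_y = 315.0 MPa, ρ = 3957 kg/m³
  silicon nitride: σ_y = 792.0 MPa, ρ = 3300 kg/m³
  silicon nitride: M = 25.9×10⁻³
  alumina ceramic: M = 11.7×10⁻³
Silicon nitride has the largest M.

silicon nitride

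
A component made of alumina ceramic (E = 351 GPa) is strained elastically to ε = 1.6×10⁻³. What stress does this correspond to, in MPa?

σ = E·ε = 351000 MPa × 1.6×10⁻³ = 562 MPa.

562 MPa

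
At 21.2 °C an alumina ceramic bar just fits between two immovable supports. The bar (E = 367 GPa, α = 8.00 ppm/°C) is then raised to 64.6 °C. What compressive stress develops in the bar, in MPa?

ΔT = 43.40 K. Constrained thermal stress σ = E·α·ΔT = 367.0×10³ MPa × 8.00×10⁻⁶ × 43.40 = 127 MPa (compressive).

127 MPa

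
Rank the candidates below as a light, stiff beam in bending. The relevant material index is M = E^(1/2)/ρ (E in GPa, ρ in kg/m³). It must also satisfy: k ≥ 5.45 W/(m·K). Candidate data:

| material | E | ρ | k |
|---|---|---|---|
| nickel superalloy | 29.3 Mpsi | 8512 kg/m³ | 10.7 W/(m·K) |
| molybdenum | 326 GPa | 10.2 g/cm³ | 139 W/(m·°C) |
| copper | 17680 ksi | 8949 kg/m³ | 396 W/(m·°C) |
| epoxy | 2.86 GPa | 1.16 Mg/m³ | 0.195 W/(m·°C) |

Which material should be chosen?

Screen on constraints: k ≥ 5.45 W/(m·K). Survivors: nickel superalloy, molybdenum, copper.
Putting every candidate on a common basis:
  nickel superalloy: E = 202.0 GPa, ρ = 8512 kg/m³
  molybdenum: E = 326.0 GPa, ρ = 10200 kg/m³
  copper: E = 121.9 GPa, ρ = 8949 kg/m³
  molybdenum: M = 1.77×10⁻³
  nickel superalloy: M = 1.67×10⁻³
  copper: M = 1.23×10⁻³
Molybdenum ranks first.

molybdenum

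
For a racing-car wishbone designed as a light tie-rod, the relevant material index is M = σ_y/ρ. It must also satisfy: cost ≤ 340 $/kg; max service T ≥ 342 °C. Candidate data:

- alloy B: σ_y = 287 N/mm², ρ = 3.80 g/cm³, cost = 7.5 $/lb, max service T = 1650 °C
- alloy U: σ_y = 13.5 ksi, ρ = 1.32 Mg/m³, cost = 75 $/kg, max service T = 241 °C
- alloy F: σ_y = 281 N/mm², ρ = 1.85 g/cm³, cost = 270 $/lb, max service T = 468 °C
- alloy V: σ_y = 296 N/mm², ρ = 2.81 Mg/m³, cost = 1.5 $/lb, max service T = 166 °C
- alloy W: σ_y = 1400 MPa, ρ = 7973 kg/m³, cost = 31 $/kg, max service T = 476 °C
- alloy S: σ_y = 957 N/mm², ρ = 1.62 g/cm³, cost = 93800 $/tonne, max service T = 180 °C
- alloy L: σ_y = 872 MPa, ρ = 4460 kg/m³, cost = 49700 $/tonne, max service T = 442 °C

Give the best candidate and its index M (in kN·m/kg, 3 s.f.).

alloy L, M = 196 kN·m/kg

Screen on constraints: cost ≤ 340 $/kg; max service T ≥ 342 °C. Survivors: alloy B, alloy W, alloy L.
Convert each candidate to consistent units, then evaluate M:
  alloy B: σ_y = 287.0 MPa, ρ = 3800 kg/m³
  alloy W: σ_y = 1400 MPa, ρ = 7973 kg/m³
  alloy L: σ_y = 872.0 MPa, ρ = 4460 kg/m³
  alloy L: M = 196 kN·m/kg
  alloy W: M = 176 kN·m/kg
  alloy B: M = 75.5 kN·m/kg
Alloy L ranks first.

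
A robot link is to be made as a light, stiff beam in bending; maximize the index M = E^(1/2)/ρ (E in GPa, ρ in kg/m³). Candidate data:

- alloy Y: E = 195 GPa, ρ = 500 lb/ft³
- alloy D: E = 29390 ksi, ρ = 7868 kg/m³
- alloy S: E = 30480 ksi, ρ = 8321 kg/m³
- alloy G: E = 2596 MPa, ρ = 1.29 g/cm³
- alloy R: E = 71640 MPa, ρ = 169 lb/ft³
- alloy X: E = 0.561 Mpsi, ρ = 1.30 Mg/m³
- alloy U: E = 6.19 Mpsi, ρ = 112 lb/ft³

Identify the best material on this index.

alloy U

Convert each candidate to consistent units, then evaluate M:
  alloy Y: E = 195.0 GPa, ρ = 8009 kg/m³
  alloy D: E = 202.6 GPa, ρ = 7868 kg/m³
  alloy S: E = 210.2 GPa, ρ = 8321 kg/m³
  alloy G: E = 2.596 GPa, ρ = 1290 kg/m³
  alloy R: E = 71.64 GPa, ρ = 2707 kg/m³
  alloy X: E = 3.868 GPa, ρ = 1300 kg/m³
  alloy U: E = 42.68 GPa, ρ = 1794 kg/m³
  alloy U: M = 3.64×10⁻³
  alloy R: M = 3.13×10⁻³
  alloy D: M = 1.81×10⁻³
  alloy Y: M = 1.74×10⁻³
  alloy S: M = 1.74×10⁻³
  alloy X: M = 1.51×10⁻³
  alloy G: M = 1.25×10⁻³
Highest index: alloy U.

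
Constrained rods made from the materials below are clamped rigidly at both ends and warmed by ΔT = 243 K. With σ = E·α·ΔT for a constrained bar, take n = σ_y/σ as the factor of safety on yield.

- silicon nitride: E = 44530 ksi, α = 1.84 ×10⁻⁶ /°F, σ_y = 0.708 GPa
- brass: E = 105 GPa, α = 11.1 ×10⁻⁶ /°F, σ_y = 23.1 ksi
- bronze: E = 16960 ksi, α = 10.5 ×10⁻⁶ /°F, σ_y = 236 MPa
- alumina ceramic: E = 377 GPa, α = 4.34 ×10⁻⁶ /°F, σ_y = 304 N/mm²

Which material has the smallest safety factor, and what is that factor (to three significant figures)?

With everything in SI (GPa, ×10⁻⁶/K, MPa):
  silicon nitride: E = 307.0, α = 3.31, σ_y = 708.0 → σ = 247 MPa, n = 2.87
  brass: E = 105.0, α = 20.0, σ_y = 159.3 → σ = 510 MPa, n = 0.312
  bronze: E = 116.9, α = 18.9, σ_y = 236.0 → σ = 537 MPa, n = 0.439
  alumina ceramic: E = 377.0, α = 7.81, σ_y = 304.0 → σ = 716 MPa, n = 0.425
The minimum is brass at n = 0.312.

brass, n = 0.312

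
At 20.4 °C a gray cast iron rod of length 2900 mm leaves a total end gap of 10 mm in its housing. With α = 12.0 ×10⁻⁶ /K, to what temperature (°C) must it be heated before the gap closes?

α·L₀·ΔT = 10.0 mm ⇒ ΔT = 10.0 / (12.0×10⁻⁶ × 2900.0) = 287.4 K.
T = 20.4 + 287.4 = 307.8 °C.

308 °C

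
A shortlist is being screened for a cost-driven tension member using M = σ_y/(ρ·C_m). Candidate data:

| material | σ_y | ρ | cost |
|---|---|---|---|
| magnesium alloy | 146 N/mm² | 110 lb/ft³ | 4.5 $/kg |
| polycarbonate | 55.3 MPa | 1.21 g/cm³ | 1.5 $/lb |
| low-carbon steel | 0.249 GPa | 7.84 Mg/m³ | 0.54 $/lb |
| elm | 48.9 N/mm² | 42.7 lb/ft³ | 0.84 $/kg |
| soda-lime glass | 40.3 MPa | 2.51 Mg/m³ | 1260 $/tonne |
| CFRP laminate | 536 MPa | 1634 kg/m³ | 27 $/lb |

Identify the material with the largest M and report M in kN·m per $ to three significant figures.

Convert each candidate to consistent units, then evaluate M:
  magnesium alloy: σ_y = 146.0 MPa, ρ = 1762 kg/m³, cost = 4.500 $/kg
  polycarbonate: σ_y = 55.30 MPa, ρ = 1210 kg/m³, cost = 3.307 $/kg
  low-carbon steel: σ_y = 249.0 MPa, ρ = 7840 kg/m³, cost = 1.190 $/kg
  elm: σ_y = 48.90 MPa, ρ = 684.0 kg/m³, cost = 0.8400 $/kg
  soda-lime glass: σ_y = 40.30 MPa, ρ = 2510 kg/m³, cost = 1.260 $/kg
  CFRP laminate: σ_y = 536.0 MPa, ρ = 1634 kg/m³, cost = 59.52 $/kg
  elm: M = 85.1 kN·m per $
  low-carbon steel: M = 26.7 kN·m per $
  magnesium alloy: M = 18.4 kN·m per $
  polycarbonate: M = 13.8 kN·m per $
  soda-lime glass: M = 12.7 kN·m per $
  CFRP laminate: M = 5.51 kN·m per $
Highest index: elm.

elm, M = 85.1 kN·m per $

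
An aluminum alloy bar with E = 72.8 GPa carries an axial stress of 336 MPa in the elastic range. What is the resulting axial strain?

4.62×10⁻³

ε = σ/E = 336 / 72800 = 4.62×10⁻³.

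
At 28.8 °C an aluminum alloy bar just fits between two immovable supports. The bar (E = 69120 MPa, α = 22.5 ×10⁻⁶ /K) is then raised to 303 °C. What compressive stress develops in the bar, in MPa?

E = 69120 MPa = 69.12 GPa.
ΔT = 274.2 K. Constrained thermal stress σ = E·α·ΔT = 69.12×10³ MPa × 22.5×10⁻⁶ × 274.2 = 426 MPa (compressive).

426 MPa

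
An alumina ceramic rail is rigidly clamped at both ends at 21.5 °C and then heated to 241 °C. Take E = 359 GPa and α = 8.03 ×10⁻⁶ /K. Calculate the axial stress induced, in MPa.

633 MPa

ΔT = 219.5 K. Constrained thermal stress σ = E·α·ΔT = 359.0×10³ MPa × 8.03×10⁻⁶ × 219.5 = 633 MPa (compressive).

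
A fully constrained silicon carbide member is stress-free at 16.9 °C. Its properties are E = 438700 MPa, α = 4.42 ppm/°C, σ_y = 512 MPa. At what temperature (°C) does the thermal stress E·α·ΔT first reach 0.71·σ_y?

E = 438700 MPa = 438.7 GPa.
E·α·ΔT = 363.5 MPa ⇒ ΔT = 363.5 / (438.7×10³ × 4.42×10⁻⁶) = 187.5 K.
T = 16.9 + 187.5 = 204.4 °C.

204 °C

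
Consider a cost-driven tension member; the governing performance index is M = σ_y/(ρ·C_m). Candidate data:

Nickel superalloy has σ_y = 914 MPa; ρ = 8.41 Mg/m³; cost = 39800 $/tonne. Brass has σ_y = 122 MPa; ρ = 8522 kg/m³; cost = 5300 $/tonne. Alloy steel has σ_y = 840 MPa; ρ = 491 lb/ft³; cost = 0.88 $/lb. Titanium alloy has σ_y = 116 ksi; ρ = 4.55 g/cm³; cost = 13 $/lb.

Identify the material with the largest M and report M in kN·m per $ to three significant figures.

Convert each candidate to consistent units, then evaluate M:
  nickel superalloy: σ_y = 914.0 MPa, ρ = 8410 kg/m³, cost = 39.80 $/kg
  brass: σ_y = 122.0 MPa, ρ = 8522 kg/m³, cost = 5.300 $/kg
  alloy steel: σ_y = 840.0 MPa, ρ = 7865 kg/m³, cost = 1.940 $/kg
  titanium alloy: σ_y = 799.8 MPa, ρ = 4550 kg/m³, cost = 28.66 $/kg
  alloy steel: M = 55.1 kN·m per $
  titanium alloy: M = 6.13 kN·m per $
  nickel superalloy: M = 2.73 kN·m per $
  brass: M = 2.70 kN·m per $
Alloy steel ranks first.

alloy steel, M = 55.1 kN·m per $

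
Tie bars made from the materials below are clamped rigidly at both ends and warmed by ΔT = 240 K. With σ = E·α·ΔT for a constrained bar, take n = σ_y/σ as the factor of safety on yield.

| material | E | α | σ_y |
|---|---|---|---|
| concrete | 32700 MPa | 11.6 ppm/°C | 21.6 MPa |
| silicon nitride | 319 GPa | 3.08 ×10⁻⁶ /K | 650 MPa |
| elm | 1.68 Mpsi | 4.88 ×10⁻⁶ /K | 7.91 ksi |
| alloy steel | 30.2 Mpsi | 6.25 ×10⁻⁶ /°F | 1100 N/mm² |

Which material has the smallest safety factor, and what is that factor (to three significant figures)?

concrete, n = 0.237

Converting E to GPa, α to ×10⁻⁶/K, σ_y to MPa, then σ and n for each:
  concrete: E = 32.70, α = 11.6, σ_y = 21.60 → σ = 91.0 MPa, n = 0.237
  silicon nitride: E = 319.0, α = 3.08, σ_y = 650.0 → σ = 236 MPa, n = 2.76
  elm: E = 11.58, α = 4.88, σ_y = 54.54 → σ = 13.6 MPa, n = 4.02
  alloy steel: E = 208.2, α = 11.2, σ_y = 1100 → σ = 562 MPa, n = 1.96
Smallest n: concrete with n = 0.237.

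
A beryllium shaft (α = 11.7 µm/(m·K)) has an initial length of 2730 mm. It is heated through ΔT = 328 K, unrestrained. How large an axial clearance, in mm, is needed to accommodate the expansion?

ΔL = α·L₀·ΔT = 11.7×10⁻⁶ × 2730 mm × 328.0 K = 10.5 mm.

10.5 mm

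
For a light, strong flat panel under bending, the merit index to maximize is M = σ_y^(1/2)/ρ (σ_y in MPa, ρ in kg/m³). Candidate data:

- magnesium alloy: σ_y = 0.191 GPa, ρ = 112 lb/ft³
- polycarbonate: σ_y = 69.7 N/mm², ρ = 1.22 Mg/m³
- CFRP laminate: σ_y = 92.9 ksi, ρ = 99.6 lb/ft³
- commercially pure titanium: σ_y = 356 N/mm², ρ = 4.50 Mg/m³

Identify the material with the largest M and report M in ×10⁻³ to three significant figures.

In SI units:
  magnesium alloy: σ_y = 191.0 MPa, ρ = 1794 kg/m³
  polycarbonate: σ_y = 69.70 MPa, ρ = 1220 kg/m³
  CFRP laminate: σ_y = 640.5 MPa, ρ = 1595 kg/m³
  commercially pure titanium: σ_y = 356.0 MPa, ρ = 4500 kg/m³
  CFRP laminate: M = 15.9×10⁻³
  magnesium alloy: M = 7.70×10⁻³
  polycarbonate: M = 6.84×10⁻³
  commercially pure titanium: M = 4.19×10⁻³
CFRP laminate has the largest M.

CFRP laminate, M = 15.9×10⁻³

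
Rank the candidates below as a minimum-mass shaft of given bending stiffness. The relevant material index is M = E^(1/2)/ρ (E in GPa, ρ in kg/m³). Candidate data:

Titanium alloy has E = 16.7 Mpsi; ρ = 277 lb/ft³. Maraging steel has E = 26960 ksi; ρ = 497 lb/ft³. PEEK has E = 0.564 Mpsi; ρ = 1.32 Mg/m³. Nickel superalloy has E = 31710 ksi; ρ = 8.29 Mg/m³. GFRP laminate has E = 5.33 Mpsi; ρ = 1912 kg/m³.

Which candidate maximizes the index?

Normalizing units and computing the index:
  titanium alloy: E = 115.1 GPa, ρ = 4437 kg/m³
  maraging steel: E = 185.9 GPa, ρ = 7961 kg/m³
  PEEK: E = 3.889 GPa, ρ = 1320 kg/m³
  nickel superalloy: E = 218.6 GPa, ρ = 8290 kg/m³
  GFRP laminate: E = 36.75 GPa, ρ = 1912 kg/m³
  GFRP laminate: M = 3.17×10⁻³
  titanium alloy: M = 2.42×10⁻³
  nickel superalloy: M = 1.78×10⁻³
  maraging steel: M = 1.71×10⁻³
  PEEK: M = 1.49×10⁻³
GFRP laminate has the largest M.

GFRP laminate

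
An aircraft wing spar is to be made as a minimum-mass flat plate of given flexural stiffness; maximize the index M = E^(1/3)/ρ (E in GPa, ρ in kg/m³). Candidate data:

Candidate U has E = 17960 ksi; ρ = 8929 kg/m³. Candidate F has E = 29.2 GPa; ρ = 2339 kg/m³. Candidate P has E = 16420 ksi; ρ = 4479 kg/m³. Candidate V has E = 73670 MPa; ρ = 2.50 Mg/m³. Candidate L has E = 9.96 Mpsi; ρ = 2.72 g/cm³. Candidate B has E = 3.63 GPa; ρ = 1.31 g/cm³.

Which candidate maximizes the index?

candidate V

After converting to SI:
  candidate U: E = 123.8 GPa, ρ = 8929 kg/m³
  candidate F: E = 29.20 GPa, ρ = 2339 kg/m³
  candidate P: E = 113.2 GPa, ρ = 4479 kg/m³
  candidate V: E = 73.67 GPa, ρ = 2500 kg/m³
  candidate L: E = 68.67 GPa, ρ = 2720 kg/m³
  candidate B: E = 3.630 GPa, ρ = 1310 kg/m³
  candidate V: M = 1.68×10⁻³
  candidate L: M = 1.51×10⁻³
  candidate F: M = 1.32×10⁻³
  candidate B: M = 1.17×10⁻³
  candidate P: M = 1.08×10⁻³
  candidate U: M = 0.558×10⁻³
Candidate V ranks first.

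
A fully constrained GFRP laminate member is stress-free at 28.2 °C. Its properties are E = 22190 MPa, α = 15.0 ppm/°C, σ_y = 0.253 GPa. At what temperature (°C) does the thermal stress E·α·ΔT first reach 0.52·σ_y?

E = 22190 MPa = 22.19 GPa.
σ_y = 0.253 GPa = 253.0 MPa.
E·α·ΔT = 131.6 MPa ⇒ ΔT = 131.6 / (22.19×10³ × 15.0×10⁻⁶) = 395.3 K.
T = 28.2 + 395.3 = 423.5 °C.

423 °C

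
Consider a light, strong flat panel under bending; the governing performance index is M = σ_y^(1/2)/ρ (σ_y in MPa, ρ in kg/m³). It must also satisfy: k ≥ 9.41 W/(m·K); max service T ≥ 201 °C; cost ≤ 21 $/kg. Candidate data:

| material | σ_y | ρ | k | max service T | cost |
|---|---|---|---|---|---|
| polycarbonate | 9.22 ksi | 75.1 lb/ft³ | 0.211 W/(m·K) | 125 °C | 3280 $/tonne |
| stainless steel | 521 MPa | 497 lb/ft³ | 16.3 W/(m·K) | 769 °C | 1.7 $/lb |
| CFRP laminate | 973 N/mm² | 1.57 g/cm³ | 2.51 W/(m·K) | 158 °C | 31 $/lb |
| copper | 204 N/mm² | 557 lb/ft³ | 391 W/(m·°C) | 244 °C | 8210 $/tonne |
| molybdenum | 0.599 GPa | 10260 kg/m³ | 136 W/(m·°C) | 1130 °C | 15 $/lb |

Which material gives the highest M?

stainless steel

Screen on constraints: k ≥ 9.41 W/(m·K); max service T ≥ 201 °C; cost ≤ 21 $/kg. Survivors: stainless steel, copper.
Putting every candidate on a common basis:
  stainless steel: σ_y = 521.0 MPa, ρ = 7961 kg/m³
  copper: σ_y = 204.0 MPa, ρ = 8922 kg/m³
  stainless steel: M = 2.87×10⁻³
  copper: M = 1.60×10⁻³
The maximum is for stainless steel.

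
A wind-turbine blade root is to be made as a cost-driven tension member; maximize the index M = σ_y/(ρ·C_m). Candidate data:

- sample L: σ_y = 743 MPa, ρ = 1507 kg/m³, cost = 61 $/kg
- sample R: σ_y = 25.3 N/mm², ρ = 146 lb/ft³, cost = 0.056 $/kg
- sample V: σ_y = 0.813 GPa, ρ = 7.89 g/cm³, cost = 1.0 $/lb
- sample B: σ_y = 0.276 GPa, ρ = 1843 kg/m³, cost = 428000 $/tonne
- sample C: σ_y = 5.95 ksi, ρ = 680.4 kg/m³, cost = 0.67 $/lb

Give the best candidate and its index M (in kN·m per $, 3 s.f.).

Convert each candidate to consistent units, then evaluate M:
  sample L: σ_y = 743.0 MPa, ρ = 1507 kg/m³, cost = 61.00 $/kg
  sample R: σ_y = 25.30 MPa, ρ = 2339 kg/m³, cost = 0.05600 $/kg
  sample V: σ_y = 813.0 MPa, ρ = 7890 kg/m³, cost = 2.205 $/kg
  sample B: σ_y = 276.0 MPa, ρ = 1843 kg/m³, cost = 428.0 $/kg
  sample C: σ_y = 41.02 MPa, ρ = 680.4 kg/m³, cost = 1.477 $/kg
  sample R: M = 193 kN·m per $
  sample V: M = 46.7 kN·m per $
  sample C: M = 40.8 kN·m per $
  sample L: M = 8.08 kN·m per $
  sample B: M = 0.350 kN·m per $
Sample R has the largest M.

sample R, M = 193 kN·m per $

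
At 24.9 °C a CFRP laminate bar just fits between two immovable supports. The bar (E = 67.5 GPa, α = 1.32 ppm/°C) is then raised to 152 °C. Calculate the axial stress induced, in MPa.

11.3 MPa

ΔT = 127.1 K. Constrained thermal stress σ = E·α·ΔT = 67.50×10³ MPa × 1.32×10⁻⁶ × 127.1 = 11.3 MPa (compressive).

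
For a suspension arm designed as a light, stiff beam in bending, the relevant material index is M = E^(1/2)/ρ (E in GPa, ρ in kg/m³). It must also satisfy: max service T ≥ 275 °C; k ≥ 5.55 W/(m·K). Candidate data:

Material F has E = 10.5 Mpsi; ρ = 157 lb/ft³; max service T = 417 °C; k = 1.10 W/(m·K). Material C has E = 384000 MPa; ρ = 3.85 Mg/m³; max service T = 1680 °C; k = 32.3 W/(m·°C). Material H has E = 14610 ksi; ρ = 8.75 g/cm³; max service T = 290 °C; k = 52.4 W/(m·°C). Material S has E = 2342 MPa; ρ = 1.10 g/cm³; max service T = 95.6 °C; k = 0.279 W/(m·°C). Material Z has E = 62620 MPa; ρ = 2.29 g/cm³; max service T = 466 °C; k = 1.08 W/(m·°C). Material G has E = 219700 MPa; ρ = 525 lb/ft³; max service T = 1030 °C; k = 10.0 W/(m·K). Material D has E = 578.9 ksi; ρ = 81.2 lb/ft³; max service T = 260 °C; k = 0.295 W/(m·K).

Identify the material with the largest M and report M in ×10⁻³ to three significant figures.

material C, M = 5.09×10⁻³

Screen on constraints: max service T ≥ 275 °C; k ≥ 5.55 W/(m·K). Survivors: material C, material H, material G.
In SI units:
  material C: E = 384.0 GPa, ρ = 3850 kg/m³
  material H: E = 100.7 GPa, ρ = 8750 kg/m³
  material G: E = 219.7 GPa, ρ = 8410 kg/m³
  material C: M = 5.09×10⁻³
  material G: M = 1.76×10⁻³
  material H: M = 1.15×10⁻³
The maximum is for material C.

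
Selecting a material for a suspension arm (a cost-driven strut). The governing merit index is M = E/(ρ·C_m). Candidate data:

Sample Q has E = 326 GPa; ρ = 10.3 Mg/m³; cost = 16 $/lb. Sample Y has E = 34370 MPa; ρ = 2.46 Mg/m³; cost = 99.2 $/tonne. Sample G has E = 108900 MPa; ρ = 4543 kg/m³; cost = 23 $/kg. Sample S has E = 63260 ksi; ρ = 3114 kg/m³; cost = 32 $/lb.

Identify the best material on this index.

sample Y

After converting to SI:
  sample Q: E = 326.0 GPa, ρ = 10300 kg/m³, cost = 35.27 $/kg
  sample Y: E = 34.37 GPa, ρ = 2460 kg/m³, cost = 0.09920 $/kg
  sample G: E = 108.9 GPa, ρ = 4543 kg/m³, cost = 23.00 $/kg
  sample S: E = 436.2 GPa, ρ = 3114 kg/m³, cost = 70.55 $/kg
  sample Y: M = 141 MN·m per $
  sample S: M = 1.99 MN·m per $
  sample G: M = 1.04 MN·m per $
  sample Q: M = 0.897 MN·m per $
Sample Y has the largest M.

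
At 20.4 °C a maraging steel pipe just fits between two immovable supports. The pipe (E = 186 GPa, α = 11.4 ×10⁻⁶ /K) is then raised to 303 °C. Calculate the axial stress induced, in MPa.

ΔT = 282.6 K. Constrained thermal stress σ = E·α·ΔT = 186.0×10³ MPa × 11.4×10⁻⁶ × 282.6 = 599 MPa (compressive).

599 MPa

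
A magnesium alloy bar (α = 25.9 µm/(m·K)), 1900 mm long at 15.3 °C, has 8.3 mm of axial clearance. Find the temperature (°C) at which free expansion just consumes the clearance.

184 °C

α·L₀·ΔT = 8.3 mm ⇒ ΔT = 8.3 / (25.9×10⁻⁶ × 1900.0) = 168.7 K.
T = 15.3 + 168.7 = 184.0 °C.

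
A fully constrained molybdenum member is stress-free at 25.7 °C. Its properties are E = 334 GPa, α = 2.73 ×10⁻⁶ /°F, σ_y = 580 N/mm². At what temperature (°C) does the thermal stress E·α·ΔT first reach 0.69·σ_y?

270 °C

α = 2.73×10⁻⁶/°F × 9/5 = 4.91×10⁻⁶/K.
σ_y = 580 N/mm² = 580.0 MPa.
E·α·ΔT = 400.2 MPa ⇒ ΔT = 400.2 / (334.0×10³ × 4.91×10⁻⁶) = 243.8 K.
T = 25.7 + 243.8 = 269.5 °C.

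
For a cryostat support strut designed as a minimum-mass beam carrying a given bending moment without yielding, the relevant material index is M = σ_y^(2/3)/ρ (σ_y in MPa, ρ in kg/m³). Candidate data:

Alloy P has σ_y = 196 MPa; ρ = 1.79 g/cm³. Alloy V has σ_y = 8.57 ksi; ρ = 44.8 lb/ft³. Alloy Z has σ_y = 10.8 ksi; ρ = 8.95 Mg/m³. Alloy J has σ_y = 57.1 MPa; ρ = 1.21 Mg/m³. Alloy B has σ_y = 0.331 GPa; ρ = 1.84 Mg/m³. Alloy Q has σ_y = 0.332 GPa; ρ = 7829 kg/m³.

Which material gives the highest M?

alloy B

Normalizing units and computing the index:
  alloy P: σ_y = 196.0 MPa, ρ = 1790 kg/m³
  alloy V: σ_y = 59.09 MPa, ρ = 717.6 kg/m³
  alloy Z: σ_y = 74.46 MPa, ρ = 8950 kg/m³
  alloy J: σ_y = 57.10 MPa, ρ = 1210 kg/m³
  alloy B: σ_y = 331.0 MPa, ρ = 1840 kg/m³
  alloy Q: σ_y = 332.0 MPa, ρ = 7829 kg/m³
  alloy B: M = 26.0×10⁻³
  alloy V: M = 21.1×10⁻³
  alloy P: M = 18.9×10⁻³
  alloy J: M = 12.3×10⁻³
  alloy Q: M = 6.12×10⁻³
  alloy Z: M = 1.98×10⁻³
Alloy B ranks first.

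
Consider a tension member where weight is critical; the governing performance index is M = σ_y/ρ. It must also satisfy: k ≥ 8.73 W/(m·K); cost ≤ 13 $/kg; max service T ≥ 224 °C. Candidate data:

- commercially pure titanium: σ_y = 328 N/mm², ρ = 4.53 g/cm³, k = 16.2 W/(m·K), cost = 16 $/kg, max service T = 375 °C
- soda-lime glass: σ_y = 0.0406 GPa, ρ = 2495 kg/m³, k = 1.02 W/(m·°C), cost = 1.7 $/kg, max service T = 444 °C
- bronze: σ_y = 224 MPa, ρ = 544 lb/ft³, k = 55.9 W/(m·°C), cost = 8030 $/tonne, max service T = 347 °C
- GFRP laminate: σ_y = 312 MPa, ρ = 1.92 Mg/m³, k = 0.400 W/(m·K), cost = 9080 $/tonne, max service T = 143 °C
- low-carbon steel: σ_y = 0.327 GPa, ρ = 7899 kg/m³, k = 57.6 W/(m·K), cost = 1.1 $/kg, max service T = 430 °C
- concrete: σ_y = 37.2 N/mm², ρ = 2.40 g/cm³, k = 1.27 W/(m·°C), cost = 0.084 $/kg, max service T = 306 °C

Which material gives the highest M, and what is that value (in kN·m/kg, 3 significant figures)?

low-carbon steel, M = 41.4 kN·m/kg

Screen on constraints: k ≥ 8.73 W/(m·K); cost ≤ 13 $/kg; max service T ≥ 224 °C. Survivors: bronze, low-carbon steel.
Putting every candidate on a common basis:
  bronze: σ_y = 224.0 MPa, ρ = 8714 kg/m³
  low-carbon steel: σ_y = 327.0 MPa, ρ = 7899 kg/m³
  low-carbon steel: M = 41.4 kN·m/kg
  bronze: M = 25.7 kN·m/kg
Highest index: low-carbon steel.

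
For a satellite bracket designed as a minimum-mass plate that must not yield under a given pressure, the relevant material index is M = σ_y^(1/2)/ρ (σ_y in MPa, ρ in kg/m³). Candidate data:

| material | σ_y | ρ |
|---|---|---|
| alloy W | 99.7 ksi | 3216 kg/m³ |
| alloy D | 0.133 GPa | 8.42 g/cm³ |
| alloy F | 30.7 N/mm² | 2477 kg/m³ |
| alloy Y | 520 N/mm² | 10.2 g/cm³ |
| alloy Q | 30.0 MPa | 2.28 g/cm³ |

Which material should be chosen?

In SI units:
  alloy W: σ_y = 687.4 MPa, ρ = 3216 kg/m³
  alloy D: σ_y = 133.0 MPa, ρ = 8420 kg/m³
  alloy F: σ_y = 30.70 MPa, ρ = 2477 kg/m³
  alloy Y: σ_y = 520.0 MPa, ρ = 10200 kg/m³
  alloy Q: σ_y = 30.00 MPa, ρ = 2280 kg/m³
  alloy W: M = 8.15×10⁻³
  alloy Q: M = 2.40×10⁻³
  alloy F: M = 2.24×10⁻³
  alloy Y: M = 2.24×10⁻³
  alloy D: M = 1.37×10⁻³
Highest index: alloy W.

alloy W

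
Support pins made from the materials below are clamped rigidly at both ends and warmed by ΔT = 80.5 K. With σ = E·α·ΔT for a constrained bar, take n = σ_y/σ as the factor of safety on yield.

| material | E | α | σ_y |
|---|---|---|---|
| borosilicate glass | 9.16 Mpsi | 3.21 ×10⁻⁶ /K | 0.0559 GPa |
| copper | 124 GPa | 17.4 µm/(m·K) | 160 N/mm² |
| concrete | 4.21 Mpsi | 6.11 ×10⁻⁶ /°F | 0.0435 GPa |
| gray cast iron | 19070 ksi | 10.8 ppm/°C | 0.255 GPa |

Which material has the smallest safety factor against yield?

Converting E to GPa, α to ×10⁻⁶/K, σ_y to MPa, then σ and n for each:
  borosilicate glass: E = 63.16, α = 3.21, σ_y = 55.90 → σ = 16.3 MPa, n = 3.43
  copper: E = 124.0, α = 17.4, σ_y = 160.0 → σ = 174 MPa, n = 0.921
  concrete: E = 29.03, α = 11.0, σ_y = 43.50 → σ = 25.7 MPa, n = 1.69
  gray cast iron: E = 131.5, α = 10.8, σ_y = 255.0 → σ = 114 MPa, n = 2.23
Copper has the lowest safety factor, n = 0.921.

copper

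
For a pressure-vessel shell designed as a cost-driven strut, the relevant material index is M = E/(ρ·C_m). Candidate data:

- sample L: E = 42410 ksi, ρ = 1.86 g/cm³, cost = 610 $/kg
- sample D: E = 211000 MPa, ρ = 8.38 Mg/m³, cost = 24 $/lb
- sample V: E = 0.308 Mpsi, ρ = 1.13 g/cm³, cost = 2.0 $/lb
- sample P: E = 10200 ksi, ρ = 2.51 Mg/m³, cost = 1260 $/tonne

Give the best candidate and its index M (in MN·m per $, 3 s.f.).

sample P, M = 22.2 MN·m per $

After converting to SI:
  sample L: E = 292.4 GPa, ρ = 1860 kg/m³, cost = 610.0 $/kg
  sample D: E = 211.0 GPa, ρ = 8380 kg/m³, cost = 52.91 $/kg
  sample V: E = 2.124 GPa, ρ = 1130 kg/m³, cost = 4.409 $/kg
  sample P: E = 70.33 GPa, ρ = 2510 kg/m³, cost = 1.260 $/kg
  sample P: M = 22.2 MN·m per $
  sample D: M = 0.476 MN·m per $
  sample V: M = 0.426 MN·m per $
  sample L: M = 0.258 MN·m per $
Sample P has the largest M.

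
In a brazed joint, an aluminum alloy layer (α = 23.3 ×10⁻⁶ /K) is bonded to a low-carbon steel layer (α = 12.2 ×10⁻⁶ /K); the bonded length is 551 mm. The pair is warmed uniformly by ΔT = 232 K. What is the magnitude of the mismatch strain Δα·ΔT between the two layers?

2.58×10⁻³

Δα = |23.3 − 12.2|×10⁻⁶/K = 11.1×10⁻⁶/K.
Mismatch strain = Δα·ΔT = 11.1×10⁻⁶ × 232.0 = 2.58×10⁻³.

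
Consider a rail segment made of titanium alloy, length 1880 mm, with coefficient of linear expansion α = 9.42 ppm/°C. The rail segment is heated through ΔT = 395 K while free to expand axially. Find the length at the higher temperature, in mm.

1887.0 mm

ΔL = α·L₀·ΔT = 9.42×10⁻⁶ × 1880 mm × 395.0 K = 7.00 mm.
L = L₀ + ΔL = 1880 + 7.00 = 1887.0 mm.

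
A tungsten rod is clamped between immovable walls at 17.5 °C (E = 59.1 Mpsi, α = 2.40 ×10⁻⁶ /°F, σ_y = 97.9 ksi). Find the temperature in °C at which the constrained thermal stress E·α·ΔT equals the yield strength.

E = 59.1 Mpsi = 407.5 GPa.
α = 2.40×10⁻⁶/°F × 9/5 = 4.32×10⁻⁶/K.
σ_y = 97.9 ksi = 675.0 MPa.
E·α·ΔT = 675.0 MPa ⇒ ΔT = 675.0 / (407.5×10³ × 4.32×10⁻⁶) = 383.5 K.
T = 17.5 + 383.5 = 401.0 °C.

401 °C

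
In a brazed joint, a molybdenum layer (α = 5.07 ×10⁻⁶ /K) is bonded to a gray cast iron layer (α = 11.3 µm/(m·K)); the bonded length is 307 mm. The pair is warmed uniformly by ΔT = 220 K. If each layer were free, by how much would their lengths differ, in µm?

Δα = |5.07 − 11.3|×10⁻⁶/K = 6.23×10⁻⁶/K.
ΔL_mismatch = Δα·L·ΔT = 6.23×10⁻⁶ × 307.0 mm × 220.0 K = 421 µm.

421 µm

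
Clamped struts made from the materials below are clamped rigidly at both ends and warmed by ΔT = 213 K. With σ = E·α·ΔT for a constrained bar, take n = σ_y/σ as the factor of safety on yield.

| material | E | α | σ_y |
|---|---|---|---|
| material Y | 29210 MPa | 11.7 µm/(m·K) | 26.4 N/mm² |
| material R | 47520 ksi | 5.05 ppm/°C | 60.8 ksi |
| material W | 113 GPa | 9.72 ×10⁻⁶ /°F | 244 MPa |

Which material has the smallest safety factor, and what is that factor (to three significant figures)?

material Y, n = 0.363

Per material, after unit conversion:
  material Y: E = 29.21, α = 11.7, σ_y = 26.40 → σ = 72.8 MPa, n = 0.363
  material R: E = 327.6, α = 5.05, σ_y = 419.2 → σ = 352 MPa, n = 1.19
  material W: E = 113.0, α = 17.5, σ_y = 244.0 → σ = 421 MPa, n = 0.579
Smallest n: material Y with n = 0.363.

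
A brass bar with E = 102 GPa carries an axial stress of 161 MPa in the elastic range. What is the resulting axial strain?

1.58×10⁻³

ε = σ/E = 161 / 102000 = 1.58×10⁻³.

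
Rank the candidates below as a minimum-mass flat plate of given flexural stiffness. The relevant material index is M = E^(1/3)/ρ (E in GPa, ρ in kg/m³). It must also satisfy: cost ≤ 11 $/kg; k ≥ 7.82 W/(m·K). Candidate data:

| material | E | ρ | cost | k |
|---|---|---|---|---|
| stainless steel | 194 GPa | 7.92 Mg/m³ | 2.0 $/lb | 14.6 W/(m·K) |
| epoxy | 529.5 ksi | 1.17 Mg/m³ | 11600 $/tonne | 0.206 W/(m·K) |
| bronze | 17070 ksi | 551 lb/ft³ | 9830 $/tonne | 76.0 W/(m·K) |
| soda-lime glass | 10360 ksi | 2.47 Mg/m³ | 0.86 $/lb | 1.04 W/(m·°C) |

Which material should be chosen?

Screen on constraints: cost ≤ 11 $/kg; k ≥ 7.82 W/(m·K). Survivors: stainless steel, bronze.
In SI units:
  stainless steel: E = 194.0 GPa, ρ = 7920 kg/m³
  bronze: E = 117.7 GPa, ρ = 8826 kg/m³
  stainless steel: M = 0.731×10⁻³
  bronze: M = 0.555×10⁻³
Highest index: stainless steel.

stainless steel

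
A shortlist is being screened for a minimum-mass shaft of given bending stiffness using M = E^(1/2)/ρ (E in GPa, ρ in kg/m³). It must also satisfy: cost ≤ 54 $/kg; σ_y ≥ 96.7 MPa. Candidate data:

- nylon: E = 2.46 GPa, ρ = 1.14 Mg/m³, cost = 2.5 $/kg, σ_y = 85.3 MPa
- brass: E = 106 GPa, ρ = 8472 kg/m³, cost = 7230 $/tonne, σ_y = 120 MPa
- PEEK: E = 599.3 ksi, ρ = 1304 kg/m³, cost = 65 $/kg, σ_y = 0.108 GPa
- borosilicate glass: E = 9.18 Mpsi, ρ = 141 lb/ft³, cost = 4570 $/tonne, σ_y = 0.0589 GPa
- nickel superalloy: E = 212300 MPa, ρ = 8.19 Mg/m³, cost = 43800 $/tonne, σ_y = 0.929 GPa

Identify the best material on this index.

Screen on constraints: cost ≤ 54 $/kg; σ_y ≥ 96.7 MPa. Survivors: brass, nickel superalloy.
Convert each candidate to consistent units, then evaluate M:
  brass: E = 106.0 GPa, ρ = 8472 kg/m³
  nickel superalloy: E = 212.3 GPa, ρ = 8190 kg/m³
  nickel superalloy: M = 1.78×10⁻³
  brass: M = 1.22×10⁻³
Nickel superalloy has the largest M.

nickel superalloy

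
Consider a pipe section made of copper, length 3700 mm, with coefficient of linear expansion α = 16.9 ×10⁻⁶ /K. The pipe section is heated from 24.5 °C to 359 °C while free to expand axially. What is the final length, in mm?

ΔT = 359 − 24.5 = 334.5 K.
ΔL = α·L₀·ΔT = 16.9×10⁻⁶ × 3700 mm × 334.5 K = 20.9 mm.
L = L₀ + ΔL = 3700 + 20.9 = 3720.9 mm.

3720.9 mm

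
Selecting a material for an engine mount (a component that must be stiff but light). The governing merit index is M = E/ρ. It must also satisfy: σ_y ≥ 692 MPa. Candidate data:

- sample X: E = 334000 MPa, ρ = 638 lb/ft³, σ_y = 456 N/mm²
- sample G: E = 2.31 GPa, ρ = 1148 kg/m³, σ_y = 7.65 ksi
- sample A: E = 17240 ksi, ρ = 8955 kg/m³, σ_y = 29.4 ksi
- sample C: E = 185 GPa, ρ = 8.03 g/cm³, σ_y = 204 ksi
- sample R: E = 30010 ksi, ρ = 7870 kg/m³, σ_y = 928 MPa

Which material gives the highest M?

sample R

Screen on constraints: σ_y ≥ 692 MPa. Survivors: sample C, sample R.
In SI units:
  sample C: E = 185.0 GPa, ρ = 8030 kg/m³
  sample R: E = 206.9 GPa, ρ = 7870 kg/m³
  sample R: M = 26.3 MN·m/kg
  sample C: M = 23.0 MN·m/kg
Highest index: sample R.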